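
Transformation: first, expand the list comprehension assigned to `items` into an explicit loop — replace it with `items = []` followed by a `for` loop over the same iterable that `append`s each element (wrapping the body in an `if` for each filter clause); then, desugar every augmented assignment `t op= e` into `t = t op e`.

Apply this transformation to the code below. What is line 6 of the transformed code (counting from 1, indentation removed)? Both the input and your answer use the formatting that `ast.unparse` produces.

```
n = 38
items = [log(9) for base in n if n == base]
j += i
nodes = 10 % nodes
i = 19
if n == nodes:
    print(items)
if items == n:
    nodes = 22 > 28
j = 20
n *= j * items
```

j = j + i

Transformed code:
n = 38
items = []
for base in n:
    if n == base:
        items.append(log(9))
j = j + i
nodes = 10 % nodes
i = 19
if n == nodes:
    print(items)
if items == n:
    nodes = 22 > 28
j = 20
n = n * (j * items)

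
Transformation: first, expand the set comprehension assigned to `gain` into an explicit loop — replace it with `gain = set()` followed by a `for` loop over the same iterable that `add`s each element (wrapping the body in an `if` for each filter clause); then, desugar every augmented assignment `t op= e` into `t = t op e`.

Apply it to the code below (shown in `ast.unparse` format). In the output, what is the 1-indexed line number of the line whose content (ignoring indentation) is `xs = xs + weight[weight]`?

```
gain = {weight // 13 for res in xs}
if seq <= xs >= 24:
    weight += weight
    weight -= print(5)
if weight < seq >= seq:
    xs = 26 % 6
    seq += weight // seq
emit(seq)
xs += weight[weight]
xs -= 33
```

11

Transformed code:
gain = set()
for res in xs:
    gain.add(weight // 13)
if seq <= xs >= 24:
    weight = weight + weight
    weight = weight - print(5)
if weight < seq >= seq:
    xs = 26 % 6
    seq = seq + weight // seq
emit(seq)
xs = xs + weight[weight]
xs = xs - 33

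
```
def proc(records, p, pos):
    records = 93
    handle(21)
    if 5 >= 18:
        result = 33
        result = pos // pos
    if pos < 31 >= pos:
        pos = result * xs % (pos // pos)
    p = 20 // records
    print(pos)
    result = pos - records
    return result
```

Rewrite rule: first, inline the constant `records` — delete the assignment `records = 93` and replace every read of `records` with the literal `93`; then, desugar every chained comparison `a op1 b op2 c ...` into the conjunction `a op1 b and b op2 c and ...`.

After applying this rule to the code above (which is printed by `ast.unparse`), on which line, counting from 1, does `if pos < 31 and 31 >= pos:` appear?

6

Transformed code:
def proc(records, p, pos):
    handle(21)
    if 5 >= 18:
        result = 33
        result = pos // pos
    if pos < 31 and 31 >= pos:
        pos = result * xs % (pos // pos)
    p = 20 // 93
    print(pos)
    result = pos - 93
    return result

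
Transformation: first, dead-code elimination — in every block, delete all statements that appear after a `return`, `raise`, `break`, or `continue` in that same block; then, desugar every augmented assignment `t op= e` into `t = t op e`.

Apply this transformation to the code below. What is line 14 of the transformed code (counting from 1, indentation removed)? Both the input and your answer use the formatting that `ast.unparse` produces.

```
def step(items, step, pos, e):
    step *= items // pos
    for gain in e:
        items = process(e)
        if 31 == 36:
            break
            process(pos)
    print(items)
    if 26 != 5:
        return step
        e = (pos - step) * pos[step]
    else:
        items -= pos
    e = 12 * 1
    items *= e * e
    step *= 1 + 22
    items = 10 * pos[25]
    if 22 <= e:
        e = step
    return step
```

step = step * (1 + 22)

Transformed code:
def step(items, step, pos, e):
    step = step * (items // pos)
    for gain in e:
        items = process(e)
        if 31 == 36:
            break
    print(items)
    if 26 != 5:
        return step
    else:
        items = items - pos
    e = 12 * 1
    items = items * (e * e)
    step = step * (1 + 22)
    items = 10 * pos[25]
    if 22 <= e:
        e = step
    return step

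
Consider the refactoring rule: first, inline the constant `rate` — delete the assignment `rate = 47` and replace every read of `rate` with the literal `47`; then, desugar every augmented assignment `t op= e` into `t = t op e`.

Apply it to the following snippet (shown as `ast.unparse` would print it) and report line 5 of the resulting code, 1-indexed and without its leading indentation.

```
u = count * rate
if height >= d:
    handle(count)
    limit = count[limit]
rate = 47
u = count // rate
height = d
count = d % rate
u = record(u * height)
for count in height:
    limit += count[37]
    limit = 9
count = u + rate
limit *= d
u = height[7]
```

u = count // 47

Transformed code:
u = count * 47
if height >= d:
    handle(count)
    limit = count[limit]
u = count // 47
height = d
count = d % 47
u = record(u * height)
for count in height:
    limit = limit + count[37]
    limit = 9
count = u + 47
limit = limit * d
u = height[7]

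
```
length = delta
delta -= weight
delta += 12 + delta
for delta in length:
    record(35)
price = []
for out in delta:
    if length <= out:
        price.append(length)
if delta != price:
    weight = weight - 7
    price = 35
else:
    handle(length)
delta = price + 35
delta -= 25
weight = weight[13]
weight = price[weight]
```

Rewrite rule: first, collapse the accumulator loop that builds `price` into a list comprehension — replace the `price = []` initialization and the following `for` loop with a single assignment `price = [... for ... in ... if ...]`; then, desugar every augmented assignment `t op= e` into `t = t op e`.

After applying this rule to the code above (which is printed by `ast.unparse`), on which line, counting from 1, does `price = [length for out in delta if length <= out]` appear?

6

Transformed code:
length = delta
delta = delta - weight
delta = delta + (12 + delta)
for delta in length:
    record(35)
price = [length for out in delta if length <= out]
if delta != price:
    weight = weight - 7
    price = 35
else:
    handle(length)
delta = price + 35
delta = delta - 25
weight = weight[13]
weight = price[weight]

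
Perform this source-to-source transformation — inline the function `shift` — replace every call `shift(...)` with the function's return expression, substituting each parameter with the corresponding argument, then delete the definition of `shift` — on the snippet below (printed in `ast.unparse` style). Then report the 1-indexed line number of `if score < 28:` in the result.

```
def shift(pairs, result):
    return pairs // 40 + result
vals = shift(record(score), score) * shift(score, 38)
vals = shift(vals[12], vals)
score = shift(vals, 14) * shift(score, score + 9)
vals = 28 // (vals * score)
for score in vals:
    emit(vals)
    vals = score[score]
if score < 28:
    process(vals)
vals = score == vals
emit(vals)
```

8

Transformed code:
vals = (record(score) // 40 + score) * (score // 40 + 38)
vals = vals[12] // 40 + vals
score = (vals // 40 + 14) * (score // 40 + (score + 9))
vals = 28 // (vals * score)
for score in vals:
    emit(vals)
    vals = score[score]
if score < 28:
    process(vals)
vals = score == vals
emit(vals)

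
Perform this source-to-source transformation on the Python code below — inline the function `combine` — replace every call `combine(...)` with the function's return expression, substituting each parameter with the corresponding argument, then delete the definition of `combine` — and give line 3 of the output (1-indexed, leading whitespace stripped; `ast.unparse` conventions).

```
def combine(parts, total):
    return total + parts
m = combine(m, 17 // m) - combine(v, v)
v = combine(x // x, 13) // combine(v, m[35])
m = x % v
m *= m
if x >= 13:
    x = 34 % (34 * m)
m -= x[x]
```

m = x % v

Transformed code:
m = 17 // m + m - (v + v)
v = (13 + x // x) // (m[35] + v)
m = x % v
m *= m
if x >= 13:
    x = 34 % (34 * m)
m -= x[x]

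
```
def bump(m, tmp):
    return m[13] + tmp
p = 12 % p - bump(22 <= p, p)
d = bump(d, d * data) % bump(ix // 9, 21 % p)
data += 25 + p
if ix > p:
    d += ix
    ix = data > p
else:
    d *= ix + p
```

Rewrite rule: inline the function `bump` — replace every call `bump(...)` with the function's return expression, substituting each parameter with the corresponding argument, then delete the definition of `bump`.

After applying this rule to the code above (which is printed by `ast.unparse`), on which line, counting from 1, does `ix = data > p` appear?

6

Transformed code:
p = 12 % p - ((22 <= p)[13] + p)
d = (d[13] + d * data) % ((ix // 9)[13] + 21 % p)
data += 25 + p
if ix > p:
    d += ix
    ix = data > p
else:
    d *= ix + p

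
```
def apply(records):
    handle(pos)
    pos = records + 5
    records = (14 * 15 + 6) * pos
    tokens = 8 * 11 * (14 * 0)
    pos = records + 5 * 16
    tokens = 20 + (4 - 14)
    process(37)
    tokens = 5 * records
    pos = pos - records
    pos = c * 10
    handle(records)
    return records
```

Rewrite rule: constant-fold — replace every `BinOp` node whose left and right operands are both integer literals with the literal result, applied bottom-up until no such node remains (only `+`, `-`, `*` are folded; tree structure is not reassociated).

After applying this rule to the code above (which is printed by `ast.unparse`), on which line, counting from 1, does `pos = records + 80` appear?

Transformed code:
def apply(records):
    handle(pos)
    pos = records + 5
    records = 216 * pos
    tokens = 0
    pos = records + 80
    tokens = 10
    process(37)
    tokens = 5 * records
    pos = pos - records
    pos = c * 10
    handle(records)
    return records

6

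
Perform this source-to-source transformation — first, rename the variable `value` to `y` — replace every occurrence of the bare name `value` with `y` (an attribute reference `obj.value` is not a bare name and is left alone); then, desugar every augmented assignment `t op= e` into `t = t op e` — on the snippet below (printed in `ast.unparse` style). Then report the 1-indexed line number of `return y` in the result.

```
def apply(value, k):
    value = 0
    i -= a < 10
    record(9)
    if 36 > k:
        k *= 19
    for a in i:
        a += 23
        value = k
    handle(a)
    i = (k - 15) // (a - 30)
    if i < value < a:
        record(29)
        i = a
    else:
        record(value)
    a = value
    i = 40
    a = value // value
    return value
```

20

Transformed code:
def apply(y, k):
    y = 0
    i = i - (a < 10)
    record(9)
    if 36 > k:
        k = k * 19
    for a in i:
        a = a + 23
        y = k
    handle(a)
    i = (k - 15) // (a - 30)
    if i < y < a:
        record(29)
        i = a
    else:
        record(y)
    a = y
    i = 40
    a = y // y
    return y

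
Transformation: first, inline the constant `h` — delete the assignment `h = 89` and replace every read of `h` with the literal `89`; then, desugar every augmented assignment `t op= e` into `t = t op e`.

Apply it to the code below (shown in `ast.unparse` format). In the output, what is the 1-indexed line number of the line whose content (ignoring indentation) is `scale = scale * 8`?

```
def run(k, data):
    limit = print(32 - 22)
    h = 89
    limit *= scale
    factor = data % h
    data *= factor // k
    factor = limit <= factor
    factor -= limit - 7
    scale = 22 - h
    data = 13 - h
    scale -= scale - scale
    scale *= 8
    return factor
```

11

Transformed code:
def run(k, data):
    limit = print(32 - 22)
    limit = limit * scale
    factor = data % 89
    data = data * (factor // k)
    factor = limit <= factor
    factor = factor - (limit - 7)
    scale = 22 - 89
    data = 13 - 89
    scale = scale - (scale - scale)
    scale = scale * 8
    return factor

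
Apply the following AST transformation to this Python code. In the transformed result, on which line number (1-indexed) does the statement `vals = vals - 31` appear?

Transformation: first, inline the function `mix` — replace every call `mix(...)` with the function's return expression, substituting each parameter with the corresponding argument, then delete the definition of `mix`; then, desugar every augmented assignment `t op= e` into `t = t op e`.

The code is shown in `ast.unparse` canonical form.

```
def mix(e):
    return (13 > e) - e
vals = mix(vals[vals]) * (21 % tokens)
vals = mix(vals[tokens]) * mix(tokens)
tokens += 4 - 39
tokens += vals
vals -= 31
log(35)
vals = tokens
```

5

Transformed code:
vals = ((13 > vals[vals]) - vals[vals]) * (21 % tokens)
vals = ((13 > vals[tokens]) - vals[tokens]) * ((13 > tokens) - tokens)
tokens = tokens + (4 - 39)
tokens = tokens + vals
vals = vals - 31
log(35)
vals = tokens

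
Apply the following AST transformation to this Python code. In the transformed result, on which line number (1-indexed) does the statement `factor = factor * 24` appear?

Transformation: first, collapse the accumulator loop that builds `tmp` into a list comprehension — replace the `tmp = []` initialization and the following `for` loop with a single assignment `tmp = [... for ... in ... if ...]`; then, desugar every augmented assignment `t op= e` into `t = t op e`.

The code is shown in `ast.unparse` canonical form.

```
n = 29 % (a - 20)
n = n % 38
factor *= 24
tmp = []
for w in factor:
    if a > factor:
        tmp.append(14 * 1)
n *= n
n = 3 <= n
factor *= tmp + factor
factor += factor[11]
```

Transformed code:
n = 29 % (a - 20)
n = n % 38
factor = factor * 24
tmp = [14 * 1 for w in factor if a > factor]
n = n * n
n = 3 <= n
factor = factor * (tmp + factor)
factor = factor + factor[11]

3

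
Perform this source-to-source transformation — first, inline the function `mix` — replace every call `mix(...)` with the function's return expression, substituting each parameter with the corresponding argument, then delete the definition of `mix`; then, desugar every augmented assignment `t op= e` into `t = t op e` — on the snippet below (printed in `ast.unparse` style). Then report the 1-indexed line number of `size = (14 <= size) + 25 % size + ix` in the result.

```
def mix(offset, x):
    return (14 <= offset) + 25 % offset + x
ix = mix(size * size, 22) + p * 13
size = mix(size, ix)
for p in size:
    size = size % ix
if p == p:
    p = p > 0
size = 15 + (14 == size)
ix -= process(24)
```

2

Transformed code:
ix = (14 <= size * size) + 25 % (size * size) + 22 + p * 13
size = (14 <= size) + 25 % size + ix
for p in size:
    size = size % ix
if p == p:
    p = p > 0
size = 15 + (14 == size)
ix = ix - process(24)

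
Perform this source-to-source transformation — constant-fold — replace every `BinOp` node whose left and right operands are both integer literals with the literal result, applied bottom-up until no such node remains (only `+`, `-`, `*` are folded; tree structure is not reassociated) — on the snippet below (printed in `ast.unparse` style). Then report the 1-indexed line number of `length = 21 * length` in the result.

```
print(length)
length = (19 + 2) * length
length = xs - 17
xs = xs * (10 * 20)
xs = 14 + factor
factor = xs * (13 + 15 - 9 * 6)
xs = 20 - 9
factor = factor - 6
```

2

Transformed code:
print(length)
length = 21 * length
length = xs - 17
xs = xs * 200
xs = 14 + factor
factor = xs * -26
xs = 11
factor = factor - 6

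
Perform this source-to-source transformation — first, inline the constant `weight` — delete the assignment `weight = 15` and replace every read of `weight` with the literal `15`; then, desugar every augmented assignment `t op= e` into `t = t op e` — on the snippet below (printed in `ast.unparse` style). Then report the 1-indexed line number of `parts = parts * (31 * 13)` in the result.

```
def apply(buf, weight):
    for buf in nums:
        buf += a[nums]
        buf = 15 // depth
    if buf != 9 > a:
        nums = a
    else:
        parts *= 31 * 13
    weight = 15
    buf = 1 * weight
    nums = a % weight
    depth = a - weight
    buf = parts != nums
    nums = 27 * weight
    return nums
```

Transformed code:
def apply(buf, weight):
    for buf in nums:
        buf = buf + a[nums]
        buf = 15 // depth
    if buf != 9 > a:
        nums = a
    else:
        parts = parts * (31 * 13)
    buf = 1 * 15
    nums = a % 15
    depth = a - 15
    buf = parts != nums
    nums = 27 * 15
    return nums

8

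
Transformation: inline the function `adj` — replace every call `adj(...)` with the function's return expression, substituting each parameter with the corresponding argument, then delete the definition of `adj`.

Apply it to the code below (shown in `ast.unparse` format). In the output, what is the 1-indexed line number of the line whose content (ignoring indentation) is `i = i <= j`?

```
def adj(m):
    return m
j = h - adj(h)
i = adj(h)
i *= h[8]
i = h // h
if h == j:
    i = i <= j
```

Transformed code:
j = h - h
i = h
i *= h[8]
i = h // h
if h == j:
    i = i <= j

6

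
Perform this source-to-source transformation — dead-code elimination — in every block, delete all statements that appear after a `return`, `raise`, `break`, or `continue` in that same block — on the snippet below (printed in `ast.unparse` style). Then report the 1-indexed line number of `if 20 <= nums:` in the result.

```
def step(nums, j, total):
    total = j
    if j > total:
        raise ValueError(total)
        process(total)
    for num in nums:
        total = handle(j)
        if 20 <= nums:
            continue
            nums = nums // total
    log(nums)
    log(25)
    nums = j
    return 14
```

7

Transformed code:
def step(nums, j, total):
    total = j
    if j > total:
        raise ValueError(total)
    for num in nums:
        total = handle(j)
        if 20 <= nums:
            continue
    log(nums)
    log(25)
    nums = j
    return 14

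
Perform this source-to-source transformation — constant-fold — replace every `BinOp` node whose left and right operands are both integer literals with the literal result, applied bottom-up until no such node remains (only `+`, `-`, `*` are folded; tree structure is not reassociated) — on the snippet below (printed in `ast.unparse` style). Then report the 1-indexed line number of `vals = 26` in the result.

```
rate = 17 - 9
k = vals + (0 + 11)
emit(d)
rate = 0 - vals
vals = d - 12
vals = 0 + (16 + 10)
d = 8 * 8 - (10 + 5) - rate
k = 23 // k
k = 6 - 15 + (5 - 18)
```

6

Transformed code:
rate = 8
k = vals + 11
emit(d)
rate = 0 - vals
vals = d - 12
vals = 26
d = 49 - rate
k = 23 // k
k = -22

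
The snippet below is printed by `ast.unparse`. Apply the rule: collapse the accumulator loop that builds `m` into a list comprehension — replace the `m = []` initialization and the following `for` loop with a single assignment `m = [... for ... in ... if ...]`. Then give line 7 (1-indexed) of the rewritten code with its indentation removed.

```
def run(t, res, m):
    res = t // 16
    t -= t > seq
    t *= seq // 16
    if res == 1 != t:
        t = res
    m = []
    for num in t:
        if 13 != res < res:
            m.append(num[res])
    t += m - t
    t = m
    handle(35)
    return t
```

m = [num[res] for num in t if 13 != res < res]

Transformed code:
def run(t, res, m):
    res = t // 16
    t -= t > seq
    t *= seq // 16
    if res == 1 != t:
        t = res
    m = [num[res] for num in t if 13 != res < res]
    t += m - t
    t = m
    handle(35)
    return t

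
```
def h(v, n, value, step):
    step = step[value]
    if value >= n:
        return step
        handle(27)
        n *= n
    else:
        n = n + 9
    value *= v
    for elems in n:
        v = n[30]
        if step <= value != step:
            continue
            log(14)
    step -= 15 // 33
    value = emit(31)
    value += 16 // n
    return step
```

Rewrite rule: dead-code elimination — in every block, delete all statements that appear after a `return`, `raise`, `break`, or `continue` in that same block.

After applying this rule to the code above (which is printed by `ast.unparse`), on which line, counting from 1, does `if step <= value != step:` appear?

Transformed code:
def h(v, n, value, step):
    step = step[value]
    if value >= n:
        return step
    else:
        n = n + 9
    value *= v
    for elems in n:
        v = n[30]
        if step <= value != step:
            continue
    step -= 15 // 33
    value = emit(31)
    value += 16 // n
    return step

10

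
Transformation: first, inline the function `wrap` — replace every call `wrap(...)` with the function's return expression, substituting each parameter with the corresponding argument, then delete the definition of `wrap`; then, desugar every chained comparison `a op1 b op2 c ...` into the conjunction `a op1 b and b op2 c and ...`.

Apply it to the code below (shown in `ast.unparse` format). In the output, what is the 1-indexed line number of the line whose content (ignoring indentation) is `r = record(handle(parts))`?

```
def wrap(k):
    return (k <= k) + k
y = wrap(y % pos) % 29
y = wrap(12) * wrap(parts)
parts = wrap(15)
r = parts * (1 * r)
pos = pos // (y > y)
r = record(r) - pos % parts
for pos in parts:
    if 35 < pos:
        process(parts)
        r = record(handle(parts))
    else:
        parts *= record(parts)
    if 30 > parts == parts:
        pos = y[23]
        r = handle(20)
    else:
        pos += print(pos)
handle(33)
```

Transformed code:
y = ((y % pos <= y % pos) + y % pos) % 29
y = ((12 <= 12) + 12) * ((parts <= parts) + parts)
parts = (15 <= 15) + 15
r = parts * (1 * r)
pos = pos // (y > y)
r = record(r) - pos % parts
for pos in parts:
    if 35 < pos:
        process(parts)
        r = record(handle(parts))
    else:
        parts *= record(parts)
    if 30 > parts and parts == parts:
        pos = y[23]
        r = handle(20)
    else:
        pos += print(pos)
handle(33)

10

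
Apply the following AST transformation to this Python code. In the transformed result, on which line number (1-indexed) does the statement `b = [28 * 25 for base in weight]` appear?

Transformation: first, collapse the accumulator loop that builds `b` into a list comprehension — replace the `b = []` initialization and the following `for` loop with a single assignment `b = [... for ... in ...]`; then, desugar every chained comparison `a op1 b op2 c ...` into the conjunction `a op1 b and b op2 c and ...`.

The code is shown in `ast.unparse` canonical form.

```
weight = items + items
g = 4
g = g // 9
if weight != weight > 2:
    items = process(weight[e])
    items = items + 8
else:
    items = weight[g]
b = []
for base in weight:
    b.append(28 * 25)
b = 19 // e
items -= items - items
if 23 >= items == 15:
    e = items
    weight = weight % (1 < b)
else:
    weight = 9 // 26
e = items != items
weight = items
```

Transformed code:
weight = items + items
g = 4
g = g // 9
if weight != weight and weight > 2:
    items = process(weight[e])
    items = items + 8
else:
    items = weight[g]
b = [28 * 25 for base in weight]
b = 19 // e
items -= items - items
if 23 >= items and items == 15:
    e = items
    weight = weight % (1 < b)
else:
    weight = 9 // 26
e = items != items
weight = items

9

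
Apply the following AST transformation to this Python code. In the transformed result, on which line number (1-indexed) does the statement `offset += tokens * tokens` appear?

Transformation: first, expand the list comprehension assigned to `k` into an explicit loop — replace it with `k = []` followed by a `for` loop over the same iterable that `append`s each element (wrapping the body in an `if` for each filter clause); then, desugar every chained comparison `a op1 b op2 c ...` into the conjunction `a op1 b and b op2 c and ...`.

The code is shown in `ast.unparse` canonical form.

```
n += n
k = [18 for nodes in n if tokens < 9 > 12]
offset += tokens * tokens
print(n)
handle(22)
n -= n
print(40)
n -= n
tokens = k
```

6

Transformed code:
n += n
k = []
for nodes in n:
    if tokens < 9 and 9 > 12:
        k.append(18)
offset += tokens * tokens
print(n)
handle(22)
n -= n
print(40)
n -= n
tokens = k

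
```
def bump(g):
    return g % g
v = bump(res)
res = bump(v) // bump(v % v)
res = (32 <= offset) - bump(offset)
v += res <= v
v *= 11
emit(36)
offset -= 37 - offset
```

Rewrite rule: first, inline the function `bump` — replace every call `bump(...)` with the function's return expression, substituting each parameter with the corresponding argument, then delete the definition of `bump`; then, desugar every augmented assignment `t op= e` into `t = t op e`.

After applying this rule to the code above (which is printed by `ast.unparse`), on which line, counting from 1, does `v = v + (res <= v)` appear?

Transformed code:
v = res % res
res = v % v // (v % v % (v % v))
res = (32 <= offset) - offset % offset
v = v + (res <= v)
v = v * 11
emit(36)
offset = offset - (37 - offset)

4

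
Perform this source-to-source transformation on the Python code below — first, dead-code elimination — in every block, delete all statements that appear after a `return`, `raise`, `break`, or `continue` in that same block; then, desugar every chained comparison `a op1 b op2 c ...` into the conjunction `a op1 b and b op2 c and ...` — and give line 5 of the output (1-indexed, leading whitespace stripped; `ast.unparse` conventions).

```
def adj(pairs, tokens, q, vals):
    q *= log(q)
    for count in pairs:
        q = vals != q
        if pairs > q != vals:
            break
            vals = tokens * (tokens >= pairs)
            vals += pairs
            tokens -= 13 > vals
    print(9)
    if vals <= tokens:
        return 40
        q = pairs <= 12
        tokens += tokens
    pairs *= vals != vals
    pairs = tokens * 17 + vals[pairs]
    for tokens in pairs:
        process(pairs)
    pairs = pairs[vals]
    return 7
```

Transformed code:
def adj(pairs, tokens, q, vals):
    q *= log(q)
    for count in pairs:
        q = vals != q
        if pairs > q and q != vals:
            break
    print(9)
    if vals <= tokens:
        return 40
    pairs *= vals != vals
    pairs = tokens * 17 + vals[pairs]
    for tokens in pairs:
        process(pairs)
    pairs = pairs[vals]
    return 7

if pairs > q and q != vals:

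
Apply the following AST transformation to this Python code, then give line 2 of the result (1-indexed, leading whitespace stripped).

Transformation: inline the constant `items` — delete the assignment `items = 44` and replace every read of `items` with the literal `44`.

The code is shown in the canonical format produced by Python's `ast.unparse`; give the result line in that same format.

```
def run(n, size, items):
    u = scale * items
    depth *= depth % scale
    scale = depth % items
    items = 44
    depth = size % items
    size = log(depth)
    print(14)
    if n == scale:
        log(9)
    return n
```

Transformed code:
def run(n, size, items):
    u = scale * 44
    depth *= depth % scale
    scale = depth % 44
    depth = size % 44
    size = log(depth)
    print(14)
    if n == scale:
        log(9)
    return n

u = scale * 44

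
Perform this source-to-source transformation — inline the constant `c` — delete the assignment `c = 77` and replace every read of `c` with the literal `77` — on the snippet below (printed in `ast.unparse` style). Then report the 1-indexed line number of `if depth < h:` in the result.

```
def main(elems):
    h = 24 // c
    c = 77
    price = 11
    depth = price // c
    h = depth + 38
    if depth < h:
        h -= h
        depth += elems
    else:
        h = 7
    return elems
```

6

Transformed code:
def main(elems):
    h = 24 // 77
    price = 11
    depth = price // 77
    h = depth + 38
    if depth < h:
        h -= h
        depth += elems
    else:
        h = 7
    return elems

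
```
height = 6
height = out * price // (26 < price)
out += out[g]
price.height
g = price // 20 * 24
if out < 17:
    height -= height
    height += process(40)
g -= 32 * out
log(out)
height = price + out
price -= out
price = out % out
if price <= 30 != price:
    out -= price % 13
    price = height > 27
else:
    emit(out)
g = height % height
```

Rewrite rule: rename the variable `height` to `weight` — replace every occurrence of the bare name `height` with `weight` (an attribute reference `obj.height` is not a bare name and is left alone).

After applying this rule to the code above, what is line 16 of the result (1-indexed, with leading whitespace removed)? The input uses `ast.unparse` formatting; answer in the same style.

Transformed code:
weight = 6
weight = out * price // (26 < price)
out += out[g]
price.height
g = price // 20 * 24
if out < 17:
    weight -= weight
    weight += process(40)
g -= 32 * out
log(out)
weight = price + out
price -= out
price = out % out
if price <= 30 != price:
    out -= price % 13
    price = weight > 27
else:
    emit(out)
g = weight % weight

price = weight > 27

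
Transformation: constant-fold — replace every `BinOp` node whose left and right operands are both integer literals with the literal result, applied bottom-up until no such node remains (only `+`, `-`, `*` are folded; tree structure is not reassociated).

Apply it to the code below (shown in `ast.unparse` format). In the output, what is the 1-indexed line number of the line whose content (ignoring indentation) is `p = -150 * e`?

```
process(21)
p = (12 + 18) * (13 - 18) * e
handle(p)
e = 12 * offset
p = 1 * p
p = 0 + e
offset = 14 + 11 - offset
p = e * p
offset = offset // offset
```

2

Transformed code:
process(21)
p = -150 * e
handle(p)
e = 12 * offset
p = 1 * p
p = 0 + e
offset = 25 - offset
p = e * p
offset = offset // offset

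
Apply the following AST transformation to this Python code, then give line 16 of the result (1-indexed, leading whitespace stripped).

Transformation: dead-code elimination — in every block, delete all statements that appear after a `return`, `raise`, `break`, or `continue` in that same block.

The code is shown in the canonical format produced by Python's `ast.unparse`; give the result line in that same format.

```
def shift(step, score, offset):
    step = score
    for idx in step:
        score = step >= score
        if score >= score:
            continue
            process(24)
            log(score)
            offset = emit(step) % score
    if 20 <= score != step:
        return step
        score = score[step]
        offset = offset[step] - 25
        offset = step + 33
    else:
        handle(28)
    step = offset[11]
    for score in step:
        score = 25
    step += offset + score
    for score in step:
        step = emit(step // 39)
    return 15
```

step = emit(step // 39)

Transformed code:
def shift(step, score, offset):
    step = score
    for idx in step:
        score = step >= score
        if score >= score:
            continue
    if 20 <= score != step:
        return step
    else:
        handle(28)
    step = offset[11]
    for score in step:
        score = 25
    step += offset + score
    for score in step:
        step = emit(step // 39)
    return 15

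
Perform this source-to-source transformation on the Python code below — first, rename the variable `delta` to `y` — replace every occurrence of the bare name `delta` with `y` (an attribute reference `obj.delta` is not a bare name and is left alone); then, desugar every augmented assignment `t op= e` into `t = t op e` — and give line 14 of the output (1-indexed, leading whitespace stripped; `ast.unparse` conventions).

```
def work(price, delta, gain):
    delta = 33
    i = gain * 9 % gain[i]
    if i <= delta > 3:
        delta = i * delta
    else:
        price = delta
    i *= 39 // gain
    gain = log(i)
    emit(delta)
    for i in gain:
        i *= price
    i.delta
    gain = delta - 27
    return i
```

gain = y - 27

Transformed code:
def work(price, y, gain):
    y = 33
    i = gain * 9 % gain[i]
    if i <= y > 3:
        y = i * y
    else:
        price = y
    i = i * (39 // gain)
    gain = log(i)
    emit(y)
    for i in gain:
        i = i * price
    i.delta
    gain = y - 27
    return i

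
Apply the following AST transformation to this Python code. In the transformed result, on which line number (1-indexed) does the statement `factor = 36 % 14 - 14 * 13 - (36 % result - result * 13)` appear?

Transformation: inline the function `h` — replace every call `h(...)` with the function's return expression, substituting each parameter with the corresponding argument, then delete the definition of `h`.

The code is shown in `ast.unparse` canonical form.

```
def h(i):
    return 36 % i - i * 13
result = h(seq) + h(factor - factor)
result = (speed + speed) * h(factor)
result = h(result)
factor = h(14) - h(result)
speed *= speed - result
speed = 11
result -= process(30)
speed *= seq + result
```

Transformed code:
result = 36 % seq - seq * 13 + (36 % (factor - factor) - (factor - factor) * 13)
result = (speed + speed) * (36 % factor - factor * 13)
result = 36 % result - result * 13
factor = 36 % 14 - 14 * 13 - (36 % result - result * 13)
speed *= speed - result
speed = 11
result -= process(30)
speed *= seq + result

4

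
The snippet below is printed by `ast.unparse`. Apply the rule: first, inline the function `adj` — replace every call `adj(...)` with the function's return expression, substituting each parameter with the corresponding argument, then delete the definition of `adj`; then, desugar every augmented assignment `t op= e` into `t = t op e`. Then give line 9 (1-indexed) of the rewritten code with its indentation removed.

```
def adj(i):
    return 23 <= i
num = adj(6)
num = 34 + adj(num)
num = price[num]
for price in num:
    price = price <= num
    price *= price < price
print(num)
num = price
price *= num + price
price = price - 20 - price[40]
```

price = price * (num + price)

Transformed code:
num = 23 <= 6
num = 34 + (23 <= num)
num = price[num]
for price in num:
    price = price <= num
    price = price * (price < price)
print(num)
num = price
price = price * (num + price)
price = price - 20 - price[40]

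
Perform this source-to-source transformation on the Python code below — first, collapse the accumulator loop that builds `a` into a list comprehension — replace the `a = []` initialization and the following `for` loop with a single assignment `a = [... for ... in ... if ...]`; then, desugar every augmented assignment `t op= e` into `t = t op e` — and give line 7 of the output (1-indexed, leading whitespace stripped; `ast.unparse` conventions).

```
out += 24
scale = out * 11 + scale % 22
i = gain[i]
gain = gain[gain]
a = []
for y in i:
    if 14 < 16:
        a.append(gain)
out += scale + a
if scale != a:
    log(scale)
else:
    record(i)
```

if scale != a:

Transformed code:
out = out + 24
scale = out * 11 + scale % 22
i = gain[i]
gain = gain[gain]
a = [gain for y in i if 14 < 16]
out = out + (scale + a)
if scale != a:
    log(scale)
else:
    record(i)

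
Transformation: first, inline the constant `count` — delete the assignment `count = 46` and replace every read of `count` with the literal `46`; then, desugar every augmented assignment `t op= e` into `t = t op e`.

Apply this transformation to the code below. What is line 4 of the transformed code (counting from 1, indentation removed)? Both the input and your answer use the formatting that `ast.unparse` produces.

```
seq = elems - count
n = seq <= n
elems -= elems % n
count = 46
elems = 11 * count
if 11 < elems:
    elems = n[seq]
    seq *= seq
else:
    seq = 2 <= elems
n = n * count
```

Transformed code:
seq = elems - 46
n = seq <= n
elems = elems - elems % n
elems = 11 * 46
if 11 < elems:
    elems = n[seq]
    seq = seq * seq
else:
    seq = 2 <= elems
n = n * 46

elems = 11 * 46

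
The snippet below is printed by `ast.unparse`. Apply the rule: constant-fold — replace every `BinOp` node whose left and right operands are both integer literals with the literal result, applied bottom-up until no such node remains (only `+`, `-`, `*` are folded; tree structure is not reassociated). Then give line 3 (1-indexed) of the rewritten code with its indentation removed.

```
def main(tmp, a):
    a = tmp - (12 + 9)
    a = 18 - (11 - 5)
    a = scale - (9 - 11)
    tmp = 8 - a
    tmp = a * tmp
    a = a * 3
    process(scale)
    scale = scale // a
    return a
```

a = 12

Transformed code:
def main(tmp, a):
    a = tmp - 21
    a = 12
    a = scale - -2
    tmp = 8 - a
    tmp = a * tmp
    a = a * 3
    process(scale)
    scale = scale // a
    return a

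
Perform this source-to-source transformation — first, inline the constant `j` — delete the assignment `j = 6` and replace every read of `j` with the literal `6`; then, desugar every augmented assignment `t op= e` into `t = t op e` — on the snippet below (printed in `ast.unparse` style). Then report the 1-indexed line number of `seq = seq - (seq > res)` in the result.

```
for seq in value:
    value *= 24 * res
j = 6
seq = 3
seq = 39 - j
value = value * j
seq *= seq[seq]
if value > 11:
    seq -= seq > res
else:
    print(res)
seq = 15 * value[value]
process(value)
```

Transformed code:
for seq in value:
    value = value * (24 * res)
seq = 3
seq = 39 - 6
value = value * 6
seq = seq * seq[seq]
if value > 11:
    seq = seq - (seq > res)
else:
    print(res)
seq = 15 * value[value]
process(value)

8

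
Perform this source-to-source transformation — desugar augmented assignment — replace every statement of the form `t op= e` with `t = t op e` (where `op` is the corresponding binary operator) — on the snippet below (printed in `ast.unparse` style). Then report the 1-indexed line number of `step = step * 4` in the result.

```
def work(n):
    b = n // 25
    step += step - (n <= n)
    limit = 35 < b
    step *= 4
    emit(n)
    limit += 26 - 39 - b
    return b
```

5

Transformed code:
def work(n):
    b = n // 25
    step = step + (step - (n <= n))
    limit = 35 < b
    step = step * 4
    emit(n)
    limit = limit + (26 - 39 - b)
    return b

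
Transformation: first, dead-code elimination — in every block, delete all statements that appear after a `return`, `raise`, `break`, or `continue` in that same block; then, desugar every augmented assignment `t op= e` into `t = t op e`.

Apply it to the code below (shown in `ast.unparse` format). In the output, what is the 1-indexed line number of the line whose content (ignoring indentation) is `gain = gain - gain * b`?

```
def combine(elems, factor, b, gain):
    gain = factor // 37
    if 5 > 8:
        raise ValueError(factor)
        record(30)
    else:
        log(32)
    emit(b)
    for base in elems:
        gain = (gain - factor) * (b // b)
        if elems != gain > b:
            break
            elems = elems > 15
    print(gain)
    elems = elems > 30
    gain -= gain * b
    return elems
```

14

Transformed code:
def combine(elems, factor, b, gain):
    gain = factor // 37
    if 5 > 8:
        raise ValueError(factor)
    else:
        log(32)
    emit(b)
    for base in elems:
        gain = (gain - factor) * (b // b)
        if elems != gain > b:
            break
    print(gain)
    elems = elems > 30
    gain = gain - gain * b
    return elems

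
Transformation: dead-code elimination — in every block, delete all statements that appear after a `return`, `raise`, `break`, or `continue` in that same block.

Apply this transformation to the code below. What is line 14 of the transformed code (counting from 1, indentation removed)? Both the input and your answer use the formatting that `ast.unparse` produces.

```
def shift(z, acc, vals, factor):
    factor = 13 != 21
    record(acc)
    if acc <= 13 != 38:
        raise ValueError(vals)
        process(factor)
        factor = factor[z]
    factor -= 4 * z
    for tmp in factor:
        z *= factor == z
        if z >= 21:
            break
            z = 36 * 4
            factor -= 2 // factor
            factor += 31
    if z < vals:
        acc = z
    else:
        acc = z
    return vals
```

Transformed code:
def shift(z, acc, vals, factor):
    factor = 13 != 21
    record(acc)
    if acc <= 13 != 38:
        raise ValueError(vals)
    factor -= 4 * z
    for tmp in factor:
        z *= factor == z
        if z >= 21:
            break
    if z < vals:
        acc = z
    else:
        acc = z
    return vals

acc = z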